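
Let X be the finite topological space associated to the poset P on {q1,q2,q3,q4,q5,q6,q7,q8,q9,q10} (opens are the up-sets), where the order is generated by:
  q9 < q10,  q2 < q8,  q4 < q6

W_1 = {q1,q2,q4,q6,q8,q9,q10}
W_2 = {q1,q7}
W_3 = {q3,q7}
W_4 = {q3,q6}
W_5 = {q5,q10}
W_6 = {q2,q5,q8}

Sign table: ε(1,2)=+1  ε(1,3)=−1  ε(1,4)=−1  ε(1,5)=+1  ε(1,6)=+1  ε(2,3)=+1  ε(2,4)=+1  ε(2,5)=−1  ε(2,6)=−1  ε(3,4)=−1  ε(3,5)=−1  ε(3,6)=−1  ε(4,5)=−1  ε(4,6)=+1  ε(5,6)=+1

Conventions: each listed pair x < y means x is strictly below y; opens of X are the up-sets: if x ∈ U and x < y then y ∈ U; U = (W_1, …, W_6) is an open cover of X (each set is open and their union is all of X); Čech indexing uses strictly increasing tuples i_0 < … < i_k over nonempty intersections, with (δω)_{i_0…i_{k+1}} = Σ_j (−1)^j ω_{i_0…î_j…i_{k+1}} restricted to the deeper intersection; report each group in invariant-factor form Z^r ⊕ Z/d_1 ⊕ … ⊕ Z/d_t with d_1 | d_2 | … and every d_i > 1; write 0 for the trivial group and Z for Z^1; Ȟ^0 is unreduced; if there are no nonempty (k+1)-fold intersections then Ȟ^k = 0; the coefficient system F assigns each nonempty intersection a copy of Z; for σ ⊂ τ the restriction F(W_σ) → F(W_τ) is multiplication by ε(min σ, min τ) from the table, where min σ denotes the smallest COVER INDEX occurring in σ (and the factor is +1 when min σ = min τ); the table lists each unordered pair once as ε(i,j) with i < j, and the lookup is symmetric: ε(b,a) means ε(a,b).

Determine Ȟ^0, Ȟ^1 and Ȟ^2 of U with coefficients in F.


Ȟ^0(U;F) ≅ Z,  Ȟ^1(U;F) ≅ Z^2,  Ȟ^2(U;F) ≅ 0

nonempty intersections:
  W12={q1} W14={q6} W15={q10} W16={q2,q8} W23={q7} W34={q3} W56={q5}
C dims 6,7; δ0: rk 5, SNF 1^5
Ȟ^0: (6−5)−0=1 ⇒ Z
Ȟ^1: (7−0)−5=2 ⇒ Z^2
Ȟ^2: (0−0)−0=0 ⇒ 0


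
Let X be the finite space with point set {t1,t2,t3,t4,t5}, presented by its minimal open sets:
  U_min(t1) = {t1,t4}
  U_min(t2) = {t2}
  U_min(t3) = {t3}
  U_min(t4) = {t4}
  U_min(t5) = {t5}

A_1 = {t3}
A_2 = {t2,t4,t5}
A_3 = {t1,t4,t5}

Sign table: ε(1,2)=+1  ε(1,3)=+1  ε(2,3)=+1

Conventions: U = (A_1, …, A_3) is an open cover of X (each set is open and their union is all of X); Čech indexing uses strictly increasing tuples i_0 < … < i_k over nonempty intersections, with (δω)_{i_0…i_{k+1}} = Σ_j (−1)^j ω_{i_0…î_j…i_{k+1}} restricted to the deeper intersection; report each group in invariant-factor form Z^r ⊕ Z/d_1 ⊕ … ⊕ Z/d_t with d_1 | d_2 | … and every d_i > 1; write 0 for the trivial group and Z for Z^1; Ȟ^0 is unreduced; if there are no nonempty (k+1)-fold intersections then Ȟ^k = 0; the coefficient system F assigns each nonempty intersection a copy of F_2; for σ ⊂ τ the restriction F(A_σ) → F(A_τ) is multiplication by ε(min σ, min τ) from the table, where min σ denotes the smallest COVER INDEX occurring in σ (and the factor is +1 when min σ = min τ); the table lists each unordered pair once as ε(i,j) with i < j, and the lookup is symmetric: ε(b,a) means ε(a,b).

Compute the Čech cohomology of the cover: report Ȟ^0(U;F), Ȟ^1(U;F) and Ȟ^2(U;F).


Ȟ^0(U;F) ≅ Z/2 ⊕ Z/2,  Ȟ^1(U;F) ≅ 0,  Ȟ^2(U;F) ≅ 0

nerve simplices:
  A23={t4,t5}
C dims 3,1; δ0: rk_F2 1
degree 0: 3−1−0 = 2 → Ȟ^0 ≅ Z/2 ⊕ Z/2
degree 1: 1−0−1 = 0 → Ȟ^1 ≅ 0
degree 2: 0−0−0 = 0 → Ȟ^2 ≅ 0


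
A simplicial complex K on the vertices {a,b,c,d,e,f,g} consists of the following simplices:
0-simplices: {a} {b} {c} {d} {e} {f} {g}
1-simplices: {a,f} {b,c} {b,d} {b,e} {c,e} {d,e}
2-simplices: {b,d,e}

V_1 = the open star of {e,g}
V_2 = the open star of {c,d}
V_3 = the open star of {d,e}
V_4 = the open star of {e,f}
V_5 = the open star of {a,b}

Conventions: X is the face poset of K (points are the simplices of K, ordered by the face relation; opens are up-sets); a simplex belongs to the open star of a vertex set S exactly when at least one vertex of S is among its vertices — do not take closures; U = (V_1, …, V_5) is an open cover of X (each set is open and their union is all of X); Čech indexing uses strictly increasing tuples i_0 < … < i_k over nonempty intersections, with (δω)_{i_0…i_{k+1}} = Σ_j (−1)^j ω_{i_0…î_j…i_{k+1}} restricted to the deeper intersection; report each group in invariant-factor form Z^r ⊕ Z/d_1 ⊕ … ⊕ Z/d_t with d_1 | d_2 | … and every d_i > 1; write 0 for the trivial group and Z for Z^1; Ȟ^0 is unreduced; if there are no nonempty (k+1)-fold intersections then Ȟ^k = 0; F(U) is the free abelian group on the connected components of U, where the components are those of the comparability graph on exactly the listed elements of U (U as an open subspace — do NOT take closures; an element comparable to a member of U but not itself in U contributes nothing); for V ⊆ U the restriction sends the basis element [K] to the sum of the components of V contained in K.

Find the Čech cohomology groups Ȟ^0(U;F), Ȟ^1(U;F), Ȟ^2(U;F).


Ȟ^0 = Z^3,  Ȟ^1 = Z,  Ȟ^2 = 0

nerve of the cover:
  V1={{e},{g},{b,e},{c,e},{d,e},{b,d,e}} V2={{c},{d},{b,c},{b,d},{c,e},{d,e},{b,d,e}} V3={{d},{e},{b,d},{b,e},{c,e},{d,e},{b,d,e}} V4={{e},{f},{a,f},{b,e},{c,e},{d,e},{b,d,e}} V5={{a},{b},{a,f},{b,c},{b,d},{b,e},{b,d,e}}
  V12={{c,e},{d,e},{b,d,e}} V13={{e},{b,e},{c,e},{d,e},{b,d,e}} V14={{e},{b,e},{c,e},{d,e},{b,d,e}} V15={{b,e},{b,d,e}} V23={{d},{b,d},{c,e},{d,e},{b,d,e}} V24={{c,e},{d,e},{b,d,e}} V25={{b,c},{b,d},{b,d,e}} V34={{e},{b,e},{c,e},{d,e},{b,d,e}} V35={{b,d},{b,e},{b,d,e}} V45={{a,f},{b,e},{b,d,e}}
  V123={{c,e},{d,e},{b,d,e}} V124={{c,e},{d,e},{b,d,e}} V125={{b,d,e}} V134={{e},{b,e},{c,e},{d,e},{b,d,e}} V135={{b,e},{b,d,e}} V145={{b,e},{b,d,e}} V234={{c,e},{d,e},{b,d,e}} V235={{b,d},{b,d,e}} V245={{b,d,e}} V345={{b,e},{b,d,e}}
  V1234={{c,e},{d,e},{b,d,e}} V1235={{b,d,e}} V1245={{b,d,e}} V1345={{b,e},{b,d,e}} V2345={{b,d,e}}
  V12345={{b,d,e}}
components per intersection:
  V1: {{e},{b,e},{c,e},{d,e},{b,d,e}} {{g}}
  V2: {{c},{b,c},{c,e}} {{d},{b,d},{d,e},{b,d,e}}
  V3: {{d},{e},{b,d},{b,e},{c,e},{d,e},{b,d,e}}
  V4: {{e},{b,e},{c,e},{d,e},{b,d,e}} {{f},{a,f}}
  V5: {{a},{a,f}} {{b},{b,c},{b,d},{b,e},{b,d,e}}
  V12: {{c,e}} {{d,e},{b,d,e}}
  V13: {{e},{b,e},{c,e},{d,e},{b,d,e}}
  V14: {{e},{b,e},{c,e},{d,e},{b,d,e}}
  V15: {{b,e},{b,d,e}}
  V23: {{d},{b,d},{d,e},{b,d,e}} {{c,e}}
  V24: {{c,e}} {{d,e},{b,d,e}}
  V25: {{b,c}} {{b,d},{b,d,e}}
  V34: {{e},{b,e},{c,e},{d,e},{b,d,e}}
  V35: {{b,d},{b,e},{b,d,e}}
  V45: {{a,f}} {{b,e},{b,d,e}}
  V123: {{c,e}} {{d,e},{b,d,e}}
  V124: {{c,e}} {{d,e},{b,d,e}}
  V125: {{b,d,e}}
  V134: {{e},{b,e},{c,e},{d,e},{b,d,e}}
  V135: {{b,e},{b,d,e}}
  V145: {{b,e},{b,d,e}}
  V234: {{c,e}} {{d,e},{b,d,e}}
  V235: {{b,d},{b,d,e}}
  V245: {{b,d,e}}
  V345: {{b,e},{b,d,e}}
  V1234: {{c,e}} {{d,e},{b,d,e}}
  V1235: {{b,d,e}}
  V1245: {{b,d,e}}
  V1345: {{b,e},{b,d,e}}
  V2345: {{b,d,e}}
  V12345: {{b,d,e}}
C dims 9,15,13,6; δ0: rk 6, SNF 1^6; δ1: rk 8, SNF 1^8; δ2: rk 5, SNF 1^5
Ȟ^0 = (9 − 6) − 0 = 3, so Ȟ^0 ≅ Z^3
Ȟ^1 = (15 − 8) − 6 = 1, so Ȟ^1 ≅ Z
Ȟ^2 = (13 − 5) − 8 = 0, so Ȟ^2 ≅ 0


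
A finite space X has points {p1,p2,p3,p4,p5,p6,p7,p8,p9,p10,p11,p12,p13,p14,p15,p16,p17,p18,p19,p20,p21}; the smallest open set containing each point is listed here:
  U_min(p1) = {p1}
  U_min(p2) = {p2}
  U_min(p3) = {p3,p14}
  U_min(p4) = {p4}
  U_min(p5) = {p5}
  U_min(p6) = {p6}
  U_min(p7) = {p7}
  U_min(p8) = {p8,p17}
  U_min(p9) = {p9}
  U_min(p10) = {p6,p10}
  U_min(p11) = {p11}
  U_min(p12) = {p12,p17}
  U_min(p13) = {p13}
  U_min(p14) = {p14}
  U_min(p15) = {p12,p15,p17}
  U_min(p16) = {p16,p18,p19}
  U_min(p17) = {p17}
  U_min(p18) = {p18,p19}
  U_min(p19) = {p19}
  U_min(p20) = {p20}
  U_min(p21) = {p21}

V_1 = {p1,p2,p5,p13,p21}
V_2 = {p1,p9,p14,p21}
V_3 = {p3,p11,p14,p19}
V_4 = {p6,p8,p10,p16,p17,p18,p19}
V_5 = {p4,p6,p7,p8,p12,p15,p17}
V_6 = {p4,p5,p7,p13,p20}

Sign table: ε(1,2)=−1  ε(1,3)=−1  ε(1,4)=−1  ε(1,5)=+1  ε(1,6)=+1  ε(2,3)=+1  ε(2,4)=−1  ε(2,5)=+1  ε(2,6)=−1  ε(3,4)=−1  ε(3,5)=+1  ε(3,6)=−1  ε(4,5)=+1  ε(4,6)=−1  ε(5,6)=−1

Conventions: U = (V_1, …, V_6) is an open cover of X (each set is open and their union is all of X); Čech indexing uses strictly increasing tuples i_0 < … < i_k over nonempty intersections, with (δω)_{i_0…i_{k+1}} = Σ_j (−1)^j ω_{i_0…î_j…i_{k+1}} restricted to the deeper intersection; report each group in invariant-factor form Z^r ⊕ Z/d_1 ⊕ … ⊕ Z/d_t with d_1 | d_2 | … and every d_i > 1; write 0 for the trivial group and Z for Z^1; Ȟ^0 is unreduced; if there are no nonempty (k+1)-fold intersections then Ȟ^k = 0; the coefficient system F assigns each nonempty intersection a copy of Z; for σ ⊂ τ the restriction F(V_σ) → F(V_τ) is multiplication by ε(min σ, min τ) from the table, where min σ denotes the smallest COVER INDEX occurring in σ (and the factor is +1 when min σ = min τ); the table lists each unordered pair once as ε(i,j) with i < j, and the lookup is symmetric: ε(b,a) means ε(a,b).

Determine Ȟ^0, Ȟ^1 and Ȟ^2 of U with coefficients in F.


Ȟ^0 = 0,  Ȟ^1 = Z/2,  Ȟ^2 = 0

intersection data:
  V12={p1,p21} V16={p5,p13} V23={p14} V34={p19} V45={p6,p8,p17} V56={p4,p7}
C dims 6,6; δ0: rk 6, SNF 1^5·2
Ȟ^0 = (6 − 6) − 0 = 0, so Ȟ^0 ≅ 0
Ȟ^1 = (6 − 0) − 6 = 0 plus torsion [2], so Ȟ^1 ≅ Z/2
Ȟ^2 = (0 − 0) − 0 = 0, so Ȟ^2 ≅ 0


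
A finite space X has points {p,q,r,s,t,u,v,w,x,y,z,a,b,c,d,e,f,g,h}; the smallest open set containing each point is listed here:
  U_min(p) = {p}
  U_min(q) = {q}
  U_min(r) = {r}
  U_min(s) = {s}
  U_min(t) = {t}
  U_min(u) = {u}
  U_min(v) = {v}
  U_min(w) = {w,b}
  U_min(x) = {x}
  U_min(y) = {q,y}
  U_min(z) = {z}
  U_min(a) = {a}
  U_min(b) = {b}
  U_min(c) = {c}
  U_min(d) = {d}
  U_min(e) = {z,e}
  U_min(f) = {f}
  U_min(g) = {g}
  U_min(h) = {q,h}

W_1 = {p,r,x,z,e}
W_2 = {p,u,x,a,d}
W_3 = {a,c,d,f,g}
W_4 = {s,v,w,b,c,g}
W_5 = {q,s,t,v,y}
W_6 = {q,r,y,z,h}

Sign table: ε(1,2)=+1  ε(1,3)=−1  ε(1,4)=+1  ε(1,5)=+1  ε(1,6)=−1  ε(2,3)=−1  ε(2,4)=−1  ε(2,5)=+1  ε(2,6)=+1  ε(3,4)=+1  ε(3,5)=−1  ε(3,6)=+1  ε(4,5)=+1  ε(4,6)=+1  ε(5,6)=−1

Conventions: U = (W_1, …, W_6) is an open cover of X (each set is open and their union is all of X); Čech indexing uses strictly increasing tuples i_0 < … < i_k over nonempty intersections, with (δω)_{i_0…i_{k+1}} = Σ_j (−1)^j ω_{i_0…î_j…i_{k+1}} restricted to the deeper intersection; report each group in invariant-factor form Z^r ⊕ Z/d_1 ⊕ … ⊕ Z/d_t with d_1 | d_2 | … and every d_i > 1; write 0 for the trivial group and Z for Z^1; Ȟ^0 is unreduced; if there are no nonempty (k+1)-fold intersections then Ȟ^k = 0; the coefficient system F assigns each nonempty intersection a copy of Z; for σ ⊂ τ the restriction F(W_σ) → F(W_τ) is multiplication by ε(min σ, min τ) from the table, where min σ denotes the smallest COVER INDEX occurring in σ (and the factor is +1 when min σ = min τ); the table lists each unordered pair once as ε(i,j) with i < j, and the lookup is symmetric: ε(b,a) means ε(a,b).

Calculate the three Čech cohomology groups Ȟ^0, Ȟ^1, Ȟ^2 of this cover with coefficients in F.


Ȟ^0 = 0,  Ȟ^1 = Z/2,  Ȟ^2 = 0

cover nerve:
  W12={p,x} W16={r,z} W23={a,d} W34={c,g} W45={s,v} W56={q,y}
C dims 6,6; δ0: rk 6, SNF 1^5·2
Ȟ^0: (6−6)−0=0 ⇒ 0
Ȟ^1: (6−0)−6=0 plus torsion [2] ⇒ Z/2
Ȟ^2: (0−0)−0=0 ⇒ 0


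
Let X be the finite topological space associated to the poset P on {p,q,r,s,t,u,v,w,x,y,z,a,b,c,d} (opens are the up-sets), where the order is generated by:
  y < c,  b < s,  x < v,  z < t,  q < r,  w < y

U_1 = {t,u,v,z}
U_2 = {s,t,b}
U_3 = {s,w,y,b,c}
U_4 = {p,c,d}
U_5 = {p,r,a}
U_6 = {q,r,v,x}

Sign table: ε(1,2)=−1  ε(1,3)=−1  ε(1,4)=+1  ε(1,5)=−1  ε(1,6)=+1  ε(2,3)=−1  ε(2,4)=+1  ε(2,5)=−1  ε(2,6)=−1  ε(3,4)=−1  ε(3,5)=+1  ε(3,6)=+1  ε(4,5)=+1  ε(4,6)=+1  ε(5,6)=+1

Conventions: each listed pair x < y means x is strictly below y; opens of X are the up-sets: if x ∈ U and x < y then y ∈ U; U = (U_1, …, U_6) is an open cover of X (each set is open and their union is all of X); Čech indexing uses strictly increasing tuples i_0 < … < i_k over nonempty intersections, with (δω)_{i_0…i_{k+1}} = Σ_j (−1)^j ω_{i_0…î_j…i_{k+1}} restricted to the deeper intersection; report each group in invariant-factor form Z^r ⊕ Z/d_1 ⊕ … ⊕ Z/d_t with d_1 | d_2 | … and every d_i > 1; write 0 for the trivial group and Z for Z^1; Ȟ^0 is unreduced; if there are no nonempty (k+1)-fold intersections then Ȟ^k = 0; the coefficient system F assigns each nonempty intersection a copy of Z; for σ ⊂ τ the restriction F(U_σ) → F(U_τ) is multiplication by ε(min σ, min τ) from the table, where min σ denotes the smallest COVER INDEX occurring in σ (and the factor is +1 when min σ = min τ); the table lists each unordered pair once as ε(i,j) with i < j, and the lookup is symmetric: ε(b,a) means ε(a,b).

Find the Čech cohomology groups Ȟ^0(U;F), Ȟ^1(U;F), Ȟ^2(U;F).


Ȟ^0 ≅ 0, Ȟ^1 ≅ Z/2, Ȟ^2 ≅ 0

nerve simplices:
  U12={t} U16={v} U23={s,b} U34={c} U45={p} U56={r}
C dims 6,6; δ0: rk 6, SNF 1^5·2
degree 0: 6−6−0 = 0 → Ȟ^0 ≅ 0
degree 1: 6−0−6 = 0 plus torsion [2] → Ȟ^1 ≅ Z/2
degree 2: 0−0−0 = 0 → Ȟ^2 ≅ 0


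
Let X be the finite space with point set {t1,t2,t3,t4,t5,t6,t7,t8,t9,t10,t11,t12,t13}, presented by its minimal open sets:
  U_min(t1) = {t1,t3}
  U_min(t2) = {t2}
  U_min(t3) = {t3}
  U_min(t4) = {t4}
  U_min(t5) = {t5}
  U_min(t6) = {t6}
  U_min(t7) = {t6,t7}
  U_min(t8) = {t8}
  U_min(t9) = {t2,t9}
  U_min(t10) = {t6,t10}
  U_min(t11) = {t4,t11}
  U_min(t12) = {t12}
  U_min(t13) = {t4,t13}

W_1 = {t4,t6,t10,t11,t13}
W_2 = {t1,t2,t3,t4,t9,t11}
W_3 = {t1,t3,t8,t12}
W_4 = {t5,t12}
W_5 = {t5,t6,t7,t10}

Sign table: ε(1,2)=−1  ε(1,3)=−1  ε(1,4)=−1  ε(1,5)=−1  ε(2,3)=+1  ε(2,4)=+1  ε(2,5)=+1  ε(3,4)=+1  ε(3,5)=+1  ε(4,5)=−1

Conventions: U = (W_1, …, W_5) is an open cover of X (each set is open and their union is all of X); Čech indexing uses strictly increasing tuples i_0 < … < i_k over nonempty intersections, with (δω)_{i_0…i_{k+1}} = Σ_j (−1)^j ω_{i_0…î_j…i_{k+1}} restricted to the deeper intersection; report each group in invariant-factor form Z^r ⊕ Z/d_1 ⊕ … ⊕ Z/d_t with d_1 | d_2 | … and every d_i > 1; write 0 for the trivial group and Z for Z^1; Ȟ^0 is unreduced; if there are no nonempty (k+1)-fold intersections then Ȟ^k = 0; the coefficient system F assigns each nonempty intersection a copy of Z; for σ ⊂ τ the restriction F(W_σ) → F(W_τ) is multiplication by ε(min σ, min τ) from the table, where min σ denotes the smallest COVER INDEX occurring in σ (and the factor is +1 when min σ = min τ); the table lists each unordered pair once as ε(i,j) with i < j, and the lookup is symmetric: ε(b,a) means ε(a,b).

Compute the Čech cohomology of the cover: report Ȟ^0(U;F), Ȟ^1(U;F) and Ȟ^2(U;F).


Ȟ^0(U;F) ≅ 0,  Ȟ^1(U;F) ≅ Z/2,  Ȟ^2(U;F) ≅ 0

nerve simplices:
  W12={t4,t11} W15={t6,t10} W23={t1,t3} W34={t12} W45={t5}
C dims 5,5; δ0: rk 5, SNF 1^4·2
degree 0: 5−5−0 = 0 → Ȟ^0 ≅ 0
degree 1: 5−0−5 = 0 plus torsion [2] → Ȟ^1 ≅ Z/2
degree 2: 0−0−0 = 0 → Ȟ^2 ≅ 0


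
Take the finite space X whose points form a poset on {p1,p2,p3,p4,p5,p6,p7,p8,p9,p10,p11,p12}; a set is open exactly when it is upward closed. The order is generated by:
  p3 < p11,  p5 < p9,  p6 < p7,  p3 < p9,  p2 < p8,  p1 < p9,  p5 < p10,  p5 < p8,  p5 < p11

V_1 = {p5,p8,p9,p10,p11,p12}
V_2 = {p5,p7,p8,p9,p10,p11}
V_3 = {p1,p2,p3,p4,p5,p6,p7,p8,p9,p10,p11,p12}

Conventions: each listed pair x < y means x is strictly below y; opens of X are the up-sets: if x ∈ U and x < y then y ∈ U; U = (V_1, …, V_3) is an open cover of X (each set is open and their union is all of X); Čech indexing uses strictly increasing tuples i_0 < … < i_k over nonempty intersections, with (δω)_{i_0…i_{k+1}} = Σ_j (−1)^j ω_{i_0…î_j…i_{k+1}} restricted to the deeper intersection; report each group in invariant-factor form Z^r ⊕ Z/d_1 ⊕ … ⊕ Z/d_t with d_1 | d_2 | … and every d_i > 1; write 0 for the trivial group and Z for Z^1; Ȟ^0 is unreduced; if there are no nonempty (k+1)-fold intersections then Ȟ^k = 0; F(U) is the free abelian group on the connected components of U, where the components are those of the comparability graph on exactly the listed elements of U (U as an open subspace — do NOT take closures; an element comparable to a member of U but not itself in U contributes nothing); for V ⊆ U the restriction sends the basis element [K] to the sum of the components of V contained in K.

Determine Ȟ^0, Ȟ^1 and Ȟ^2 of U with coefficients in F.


Ȟ^0 ≅ Z^4,  Ȟ^1 ≅ 0,  Ȟ^2 ≅ 0

nerve simplices:
  V12={p5,p8,p9,p10,p11} V13={p5,p8,p9,p10,p11,p12} V23={p5,p7,p8,p9,p10,p11}
  V123={p5,p8,p9,p10,p11}
components per intersection:
  V1: {p5,p8,p9,p10,p11} {p12}
  V2: {p5,p8,p9,p10,p11} {p7}
  V3: {p1,p2,p3,p5,p8,p9,p10,p11} {p4} {p6,p7} {p12}
  V12: {p5,p8,p9,p10,p11}
  V13: {p5,p8,p9,p10,p11} {p12}
  V23: {p5,p8,p9,p10,p11} {p7}
  V123: {p5,p8,p9,p10,p11}
C dims 8,5,1; δ0: rk 4, SNF 1^4; δ1: rk 1, SNF 1^1
degree 0: 8−4−0 = 4 → Ȟ^0 ≅ Z^4
degree 1: 5−1−4 = 0 → Ȟ^1 ≅ 0
degree 2: 1−0−1 = 0 → Ȟ^2 ≅ 0


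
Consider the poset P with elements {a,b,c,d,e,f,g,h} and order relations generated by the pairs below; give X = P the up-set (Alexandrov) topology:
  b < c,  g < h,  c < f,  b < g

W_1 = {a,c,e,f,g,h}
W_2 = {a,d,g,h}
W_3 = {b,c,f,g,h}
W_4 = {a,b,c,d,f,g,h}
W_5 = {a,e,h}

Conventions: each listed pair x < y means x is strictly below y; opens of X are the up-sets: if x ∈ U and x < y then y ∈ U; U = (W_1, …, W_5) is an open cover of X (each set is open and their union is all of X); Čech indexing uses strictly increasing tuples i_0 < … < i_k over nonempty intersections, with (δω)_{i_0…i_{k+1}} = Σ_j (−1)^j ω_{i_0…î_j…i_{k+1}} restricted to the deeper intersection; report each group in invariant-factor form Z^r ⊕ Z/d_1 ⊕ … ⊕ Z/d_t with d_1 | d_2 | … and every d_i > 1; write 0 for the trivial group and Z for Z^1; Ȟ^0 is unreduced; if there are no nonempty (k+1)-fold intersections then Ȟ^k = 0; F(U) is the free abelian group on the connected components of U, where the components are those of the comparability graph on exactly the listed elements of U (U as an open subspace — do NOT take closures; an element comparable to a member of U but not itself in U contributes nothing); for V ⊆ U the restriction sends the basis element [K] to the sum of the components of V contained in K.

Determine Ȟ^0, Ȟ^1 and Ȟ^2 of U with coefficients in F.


nerve of the cover:
  W12={a,g,h} W13={c,f,g,h} W14={a,c,f,g,h} W15={a,e,h} W23={g,h} W24={a,d,g,h} W25={a,h} W34={b,c,f,g,h} W35={h} W45={a,h}
  W123={g,h} W124={a,g,h} W125={a,h} W134={c,f,g,h} W135={h} W145={a,h} W234={g,h} W235={h} W245={a,h} W345={h}
  W1234={g,h} W1235={h} W1245={a,h} W1345={h} W2345={h}
  W12345={h}
components per intersection:
  W1: {a} {c,f} {e} {g,h}
  W2: {a} {d} {g,h}
  W3: {b,c,f,g,h}
  W4: {a} {b,c,f,g,h} {d}
  W5: {a} {e} {h}
  W12: {a} {g,h}
  W13: {c,f} {g,h}
  W14: {a} {c,f} {g,h}
  W15: {a} {e} {h}
  W23: {g,h}
  W24: {a} {d} {g,h}
  W25: {a} {h}
  W34: {b,c,f,g,h}
  W35: {h}
  W45: {a} {h}
  W123: {g,h}
  W124: {a} {g,h}
  W125: {a} {h}
  W134: {c,f} {g,h}
  W135: {h}
  W145: {a} {h}
  W234: {g,h}
  W235: {h}
  W245: {a} {h}
  W345: {h}
  W1234: {g,h}
  W1235: {h}
  W1245: {a} {h}
  W1345: {h}
  W2345: {h}
  W12345: {h}
C dims 14,20,15,6; δ0: rk 10, SNF 1^10; δ1: rk 10, SNF 1^10; δ2: rk 5, SNF 1^5
Ȟ^0 = (14 − 10) − 0 = 4, so Ȟ^0 ≅ Z^4
Ȟ^1 = (20 − 10) − 10 = 0, so Ȟ^1 ≅ 0
Ȟ^2 = (15 − 5) − 10 = 0, so Ȟ^2 ≅ 0

Ȟ^0(U;F) ≅ Z^4,  Ȟ^1(U;F) ≅ 0,  Ȟ^2(U;F) ≅ 0


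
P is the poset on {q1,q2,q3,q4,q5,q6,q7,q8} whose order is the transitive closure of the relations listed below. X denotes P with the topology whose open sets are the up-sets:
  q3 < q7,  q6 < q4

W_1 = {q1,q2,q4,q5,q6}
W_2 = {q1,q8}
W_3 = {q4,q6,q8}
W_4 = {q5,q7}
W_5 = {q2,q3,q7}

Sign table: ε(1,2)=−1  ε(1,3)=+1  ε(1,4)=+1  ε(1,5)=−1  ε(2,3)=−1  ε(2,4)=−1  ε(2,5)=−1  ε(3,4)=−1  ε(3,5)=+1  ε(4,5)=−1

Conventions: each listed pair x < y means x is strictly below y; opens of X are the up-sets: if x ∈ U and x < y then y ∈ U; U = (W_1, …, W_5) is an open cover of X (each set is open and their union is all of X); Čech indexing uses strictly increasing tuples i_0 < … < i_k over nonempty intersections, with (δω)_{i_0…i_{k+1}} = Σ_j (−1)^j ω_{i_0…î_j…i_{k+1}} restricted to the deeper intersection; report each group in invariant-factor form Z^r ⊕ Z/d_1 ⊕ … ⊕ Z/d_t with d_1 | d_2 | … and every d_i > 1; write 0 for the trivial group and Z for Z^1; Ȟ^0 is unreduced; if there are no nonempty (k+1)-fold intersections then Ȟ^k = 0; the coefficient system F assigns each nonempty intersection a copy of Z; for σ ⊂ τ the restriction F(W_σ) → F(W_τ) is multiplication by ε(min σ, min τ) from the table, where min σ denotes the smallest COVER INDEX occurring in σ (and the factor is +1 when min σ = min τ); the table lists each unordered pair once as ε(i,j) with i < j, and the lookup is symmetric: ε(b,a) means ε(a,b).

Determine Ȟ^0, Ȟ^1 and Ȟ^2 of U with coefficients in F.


Ȟ^0 = Z, Ȟ^1 = Z^2, Ȟ^2 = 0

intersection data:
  W12={q1} W13={q4,q6} W14={q5} W15={q2} W23={q8} W45={q7}
C dims 5,6; δ0: rk 4, SNF 1^4
Ȟ^0 = (5 − 4) − 0 = 1, so Ȟ^0 ≅ Z
Ȟ^1 = (6 − 0) − 4 = 2, so Ȟ^1 ≅ Z^2
Ȟ^2 = (0 − 0) − 0 = 0, so Ȟ^2 ≅ 0


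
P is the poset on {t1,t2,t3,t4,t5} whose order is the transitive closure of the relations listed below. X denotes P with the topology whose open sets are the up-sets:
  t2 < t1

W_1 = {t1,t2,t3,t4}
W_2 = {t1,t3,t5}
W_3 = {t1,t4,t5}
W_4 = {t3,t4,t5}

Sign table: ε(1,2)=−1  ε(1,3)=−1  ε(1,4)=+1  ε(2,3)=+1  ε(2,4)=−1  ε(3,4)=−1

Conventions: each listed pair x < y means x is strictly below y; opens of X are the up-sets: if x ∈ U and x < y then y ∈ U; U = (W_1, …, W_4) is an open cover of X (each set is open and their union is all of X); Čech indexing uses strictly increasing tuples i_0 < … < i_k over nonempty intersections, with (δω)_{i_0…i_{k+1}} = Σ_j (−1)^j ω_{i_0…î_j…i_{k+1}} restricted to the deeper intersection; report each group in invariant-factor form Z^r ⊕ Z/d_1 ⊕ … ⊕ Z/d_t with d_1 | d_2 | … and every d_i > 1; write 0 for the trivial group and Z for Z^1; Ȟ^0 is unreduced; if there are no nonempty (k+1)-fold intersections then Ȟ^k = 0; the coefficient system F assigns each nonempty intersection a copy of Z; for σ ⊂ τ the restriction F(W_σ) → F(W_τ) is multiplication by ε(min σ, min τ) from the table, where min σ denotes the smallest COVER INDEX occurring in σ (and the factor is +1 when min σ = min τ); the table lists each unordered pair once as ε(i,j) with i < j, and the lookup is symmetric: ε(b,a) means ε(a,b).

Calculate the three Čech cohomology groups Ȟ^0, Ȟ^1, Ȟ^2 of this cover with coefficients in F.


Ȟ^0 ≅ Z, Ȟ^1 ≅ 0 and Ȟ^2 ≅ Z

nonempty overlaps:
  W12={t1,t3} W13={t1,t4} W14={t3,t4} W23={t1,t5} W24={t3,t5} W34={t4,t5}
  W123={t1} W124={t3} W134={t4} W234={t5}
C dims 4,6,4; δ0: rk 3, SNF 1^3; δ1: rk 3, SNF 1^3
degree 0: 4−3−0 = 1 → Ȟ^0 ≅ Z
degree 1: 6−3−3 = 0 → Ȟ^1 ≅ 0
degree 2: 4−0−3 = 1 → Ȟ^2 ≅ Z


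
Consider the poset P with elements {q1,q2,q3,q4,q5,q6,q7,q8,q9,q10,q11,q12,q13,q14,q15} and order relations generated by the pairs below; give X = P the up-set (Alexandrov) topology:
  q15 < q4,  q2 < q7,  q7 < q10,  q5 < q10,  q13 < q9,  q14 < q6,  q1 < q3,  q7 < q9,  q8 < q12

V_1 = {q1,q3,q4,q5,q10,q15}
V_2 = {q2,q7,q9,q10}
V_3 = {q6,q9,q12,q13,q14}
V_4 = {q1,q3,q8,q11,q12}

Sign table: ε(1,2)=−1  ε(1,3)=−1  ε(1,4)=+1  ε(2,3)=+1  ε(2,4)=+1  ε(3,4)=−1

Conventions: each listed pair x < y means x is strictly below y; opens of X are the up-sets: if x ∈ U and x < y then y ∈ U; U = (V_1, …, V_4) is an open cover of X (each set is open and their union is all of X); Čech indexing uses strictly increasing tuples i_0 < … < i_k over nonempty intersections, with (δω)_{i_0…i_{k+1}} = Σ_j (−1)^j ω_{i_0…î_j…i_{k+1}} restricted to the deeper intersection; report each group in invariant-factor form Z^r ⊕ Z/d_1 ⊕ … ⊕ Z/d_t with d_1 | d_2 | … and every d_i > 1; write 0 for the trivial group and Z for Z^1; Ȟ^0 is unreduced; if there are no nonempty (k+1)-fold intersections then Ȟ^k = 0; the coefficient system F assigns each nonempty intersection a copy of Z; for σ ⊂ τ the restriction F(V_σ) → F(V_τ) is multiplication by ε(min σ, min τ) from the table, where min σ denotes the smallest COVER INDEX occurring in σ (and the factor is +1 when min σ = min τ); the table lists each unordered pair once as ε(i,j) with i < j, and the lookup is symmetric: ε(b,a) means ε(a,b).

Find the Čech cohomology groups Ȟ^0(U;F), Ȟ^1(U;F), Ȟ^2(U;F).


nerve of the cover:
  V12={q10} V14={q1,q3} V23={q9} V34={q12}
C dims 4,4; δ0: rk 3, SNF 1^3
Ȟ^0 = (4 − 3) − 0 = 1, so Ȟ^0 ≅ Z
Ȟ^1 = (4 − 0) − 3 = 1, so Ȟ^1 ≅ Z
Ȟ^2 = (0 − 0) − 0 = 0, so Ȟ^2 ≅ 0

Ȟ^0 = Z; Ȟ^1 = Z; Ȟ^2 = 0


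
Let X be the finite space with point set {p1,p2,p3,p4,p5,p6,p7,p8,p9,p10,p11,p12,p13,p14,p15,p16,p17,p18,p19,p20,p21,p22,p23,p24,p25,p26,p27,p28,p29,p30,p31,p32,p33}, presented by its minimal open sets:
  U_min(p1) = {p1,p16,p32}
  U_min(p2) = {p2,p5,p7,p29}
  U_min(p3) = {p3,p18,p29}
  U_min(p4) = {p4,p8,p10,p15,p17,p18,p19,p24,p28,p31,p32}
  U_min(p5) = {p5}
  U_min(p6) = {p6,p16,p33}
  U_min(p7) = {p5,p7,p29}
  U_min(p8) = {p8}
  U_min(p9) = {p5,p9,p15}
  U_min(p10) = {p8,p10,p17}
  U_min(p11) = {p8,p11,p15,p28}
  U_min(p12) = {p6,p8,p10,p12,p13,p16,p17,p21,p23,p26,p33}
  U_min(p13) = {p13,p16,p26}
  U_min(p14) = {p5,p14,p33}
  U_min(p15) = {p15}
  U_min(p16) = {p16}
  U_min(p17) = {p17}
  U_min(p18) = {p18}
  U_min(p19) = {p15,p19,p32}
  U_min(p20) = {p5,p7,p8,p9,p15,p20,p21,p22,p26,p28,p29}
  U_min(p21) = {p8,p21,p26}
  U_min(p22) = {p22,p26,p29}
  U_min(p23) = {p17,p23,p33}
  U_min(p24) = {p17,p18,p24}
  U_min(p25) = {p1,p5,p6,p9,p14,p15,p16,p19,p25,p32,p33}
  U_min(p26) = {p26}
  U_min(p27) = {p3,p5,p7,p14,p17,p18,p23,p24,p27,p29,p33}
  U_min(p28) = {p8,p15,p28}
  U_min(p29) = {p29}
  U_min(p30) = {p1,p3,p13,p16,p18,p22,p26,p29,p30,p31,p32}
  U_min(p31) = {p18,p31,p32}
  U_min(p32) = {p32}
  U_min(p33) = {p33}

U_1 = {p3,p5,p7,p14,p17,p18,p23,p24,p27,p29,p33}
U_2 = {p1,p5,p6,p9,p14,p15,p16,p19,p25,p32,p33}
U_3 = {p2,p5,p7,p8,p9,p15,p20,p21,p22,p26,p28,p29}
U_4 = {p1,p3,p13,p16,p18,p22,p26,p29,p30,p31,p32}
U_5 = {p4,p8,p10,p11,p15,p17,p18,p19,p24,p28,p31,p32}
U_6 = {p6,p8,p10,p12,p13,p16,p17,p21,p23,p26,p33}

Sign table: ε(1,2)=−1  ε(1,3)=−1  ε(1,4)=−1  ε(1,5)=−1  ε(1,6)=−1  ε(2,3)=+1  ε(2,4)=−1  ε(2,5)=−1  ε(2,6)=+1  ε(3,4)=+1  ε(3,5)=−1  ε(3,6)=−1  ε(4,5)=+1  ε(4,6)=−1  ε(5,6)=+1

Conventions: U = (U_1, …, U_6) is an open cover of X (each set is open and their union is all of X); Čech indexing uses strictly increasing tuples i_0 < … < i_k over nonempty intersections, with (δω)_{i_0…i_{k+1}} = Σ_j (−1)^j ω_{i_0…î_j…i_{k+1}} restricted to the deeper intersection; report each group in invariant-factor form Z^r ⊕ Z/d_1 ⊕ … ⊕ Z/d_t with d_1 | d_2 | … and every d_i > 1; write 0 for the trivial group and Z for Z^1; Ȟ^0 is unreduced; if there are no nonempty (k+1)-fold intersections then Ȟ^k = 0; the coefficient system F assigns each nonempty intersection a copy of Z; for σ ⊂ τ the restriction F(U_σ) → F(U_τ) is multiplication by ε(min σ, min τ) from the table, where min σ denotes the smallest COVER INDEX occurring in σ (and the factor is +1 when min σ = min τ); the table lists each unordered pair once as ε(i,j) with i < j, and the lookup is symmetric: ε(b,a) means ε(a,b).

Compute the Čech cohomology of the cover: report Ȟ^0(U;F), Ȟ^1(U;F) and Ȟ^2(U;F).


Ȟ^0(U;F) ≅ 0, Ȟ^1(U;F) ≅ Z/2, Ȟ^2(U;F) ≅ Z

nonempty overlaps:
  U12={p5,p14,p33} U13={p5,p7,p29} U14={p3,p18,p29} U15={p17,p18,p24} U16={p17,p23,p33} U23={p5,p9,p15} U24={p1,p16,p32} U25={p15,p19,p32} U26={p6,p16,p33} U34={p22,p26,p29} U35={p8,p15,p28} U36={p8,p21,p26} U45={p18,p31,p32} U46={p13,p16,p26} U56={p8,p10,p17}
  U123={p5} U126={p33} U134={p29} U145={p18} U156={p17} U235={p15} U245={p32} U246={p16} U346={p26} U356={p8}
C dims 6,15,10; δ0: rk 6, SNF 1^5·2; δ1: rk 9, SNF 1^9
degree 0: 6−6−0 = 0 → Ȟ^0 ≅ 0
degree 1: 15−9−6 = 0 plus torsion [2] → Ȟ^1 ≅ Z/2
degree 2: 10−0−9 = 1 → Ȟ^2 ≅ Z


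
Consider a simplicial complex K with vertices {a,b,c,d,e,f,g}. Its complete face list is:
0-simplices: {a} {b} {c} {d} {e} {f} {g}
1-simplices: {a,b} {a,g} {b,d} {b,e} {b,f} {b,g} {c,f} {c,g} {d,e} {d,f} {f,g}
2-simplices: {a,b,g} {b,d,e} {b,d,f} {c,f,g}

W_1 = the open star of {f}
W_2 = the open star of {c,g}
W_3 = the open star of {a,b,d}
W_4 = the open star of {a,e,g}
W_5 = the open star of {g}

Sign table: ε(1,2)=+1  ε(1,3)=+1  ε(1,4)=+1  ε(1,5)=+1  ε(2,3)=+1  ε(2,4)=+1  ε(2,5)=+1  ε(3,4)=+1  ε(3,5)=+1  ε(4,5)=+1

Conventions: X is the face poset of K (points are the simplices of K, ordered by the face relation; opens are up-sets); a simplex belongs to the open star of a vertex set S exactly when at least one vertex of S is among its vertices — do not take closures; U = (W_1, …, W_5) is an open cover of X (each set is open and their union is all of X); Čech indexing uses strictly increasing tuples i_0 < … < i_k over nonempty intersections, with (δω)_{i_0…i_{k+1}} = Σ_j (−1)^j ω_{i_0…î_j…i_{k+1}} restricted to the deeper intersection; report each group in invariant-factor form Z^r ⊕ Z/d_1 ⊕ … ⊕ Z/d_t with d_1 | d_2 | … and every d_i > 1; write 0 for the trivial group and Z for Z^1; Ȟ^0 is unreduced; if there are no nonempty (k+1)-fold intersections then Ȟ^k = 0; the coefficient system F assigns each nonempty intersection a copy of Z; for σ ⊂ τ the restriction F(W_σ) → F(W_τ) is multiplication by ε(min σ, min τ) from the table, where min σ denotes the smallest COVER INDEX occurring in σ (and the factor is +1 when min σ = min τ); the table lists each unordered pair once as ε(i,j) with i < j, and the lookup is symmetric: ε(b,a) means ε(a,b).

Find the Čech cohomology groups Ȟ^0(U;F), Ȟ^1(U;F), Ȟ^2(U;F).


nonempty overlaps:
  W1={{f},{b,f},{c,f},{d,f},{f,g},{b,d,f},{c,f,g}} W2={{c},{g},{a,g},{b,g},{c,f},{c,g},{f,g},{a,b,g},{c,f,g}} W3={{a},{b},{d},{a,b},{a,g},{b,d},{b,e},{b,f},{b,g},{d,e},{d,f},{a,b,g},{b,d,e},{b,d,f}} W4={{a},{e},{g},{a,b},{a,g},{b,e},{b,g},{c,g},{d,e},{f,g},{a,b,g},{b,d,e},{c,f,g}} W5={{g},{a,g},{b,g},{c,g},{f,g},{a,b,g},{c,f,g}}
  W12={{c,f},{f,g},{c,f,g}} W13={{b,f},{d,f},{b,d,f}} W14={{f,g},{c,f,g}} W15={{f,g},{c,f,g}} W23={{a,g},{b,g},{a,b,g}} W24={{g},{a,g},{b,g},{c,g},{f,g},{a,b,g},{c,f,g}} W25={{g},{a,g},{b,g},{c,g},{f,g},{a,b,g},{c,f,g}} W34={{a},{a,b},{a,g},{b,e},{b,g},{d,e},{a,b,g},{b,d,e}} W35={{a,g},{b,g},{a,b,g}} W45={{g},{a,g},{b,g},{c,g},{f,g},{a,b,g},{c,f,g}}
  W124={{f,g},{c,f,g}} W125={{f,g},{c,f,g}} W145={{f,g},{c,f,g}} W234={{a,g},{b,g},{a,b,g}} W235={{a,g},{b,g},{a,b,g}} W245={{g},{a,g},{b,g},{c,g},{f,g},{a,b,g},{c,f,g}} W345={{a,g},{b,g},{a,b,g}}
  W1245={{f,g},{c,f,g}} W2345={{a,g},{b,g},{a,b,g}}
C dims 5,10,7,2; δ0: rk 4, SNF 1^4; δ1: rk 5, SNF 1^5; δ2: rk 2, SNF 1^2
degree 0: 5−4−0 = 1 → Ȟ^0 ≅ Z
degree 1: 10−5−4 = 1 → Ȟ^1 ≅ Z
degree 2: 7−2−5 = 0 → Ȟ^2 ≅ 0

Ȟ^0 ≅ Z,  Ȟ^1 ≅ Z,  Ȟ^2 ≅ 0


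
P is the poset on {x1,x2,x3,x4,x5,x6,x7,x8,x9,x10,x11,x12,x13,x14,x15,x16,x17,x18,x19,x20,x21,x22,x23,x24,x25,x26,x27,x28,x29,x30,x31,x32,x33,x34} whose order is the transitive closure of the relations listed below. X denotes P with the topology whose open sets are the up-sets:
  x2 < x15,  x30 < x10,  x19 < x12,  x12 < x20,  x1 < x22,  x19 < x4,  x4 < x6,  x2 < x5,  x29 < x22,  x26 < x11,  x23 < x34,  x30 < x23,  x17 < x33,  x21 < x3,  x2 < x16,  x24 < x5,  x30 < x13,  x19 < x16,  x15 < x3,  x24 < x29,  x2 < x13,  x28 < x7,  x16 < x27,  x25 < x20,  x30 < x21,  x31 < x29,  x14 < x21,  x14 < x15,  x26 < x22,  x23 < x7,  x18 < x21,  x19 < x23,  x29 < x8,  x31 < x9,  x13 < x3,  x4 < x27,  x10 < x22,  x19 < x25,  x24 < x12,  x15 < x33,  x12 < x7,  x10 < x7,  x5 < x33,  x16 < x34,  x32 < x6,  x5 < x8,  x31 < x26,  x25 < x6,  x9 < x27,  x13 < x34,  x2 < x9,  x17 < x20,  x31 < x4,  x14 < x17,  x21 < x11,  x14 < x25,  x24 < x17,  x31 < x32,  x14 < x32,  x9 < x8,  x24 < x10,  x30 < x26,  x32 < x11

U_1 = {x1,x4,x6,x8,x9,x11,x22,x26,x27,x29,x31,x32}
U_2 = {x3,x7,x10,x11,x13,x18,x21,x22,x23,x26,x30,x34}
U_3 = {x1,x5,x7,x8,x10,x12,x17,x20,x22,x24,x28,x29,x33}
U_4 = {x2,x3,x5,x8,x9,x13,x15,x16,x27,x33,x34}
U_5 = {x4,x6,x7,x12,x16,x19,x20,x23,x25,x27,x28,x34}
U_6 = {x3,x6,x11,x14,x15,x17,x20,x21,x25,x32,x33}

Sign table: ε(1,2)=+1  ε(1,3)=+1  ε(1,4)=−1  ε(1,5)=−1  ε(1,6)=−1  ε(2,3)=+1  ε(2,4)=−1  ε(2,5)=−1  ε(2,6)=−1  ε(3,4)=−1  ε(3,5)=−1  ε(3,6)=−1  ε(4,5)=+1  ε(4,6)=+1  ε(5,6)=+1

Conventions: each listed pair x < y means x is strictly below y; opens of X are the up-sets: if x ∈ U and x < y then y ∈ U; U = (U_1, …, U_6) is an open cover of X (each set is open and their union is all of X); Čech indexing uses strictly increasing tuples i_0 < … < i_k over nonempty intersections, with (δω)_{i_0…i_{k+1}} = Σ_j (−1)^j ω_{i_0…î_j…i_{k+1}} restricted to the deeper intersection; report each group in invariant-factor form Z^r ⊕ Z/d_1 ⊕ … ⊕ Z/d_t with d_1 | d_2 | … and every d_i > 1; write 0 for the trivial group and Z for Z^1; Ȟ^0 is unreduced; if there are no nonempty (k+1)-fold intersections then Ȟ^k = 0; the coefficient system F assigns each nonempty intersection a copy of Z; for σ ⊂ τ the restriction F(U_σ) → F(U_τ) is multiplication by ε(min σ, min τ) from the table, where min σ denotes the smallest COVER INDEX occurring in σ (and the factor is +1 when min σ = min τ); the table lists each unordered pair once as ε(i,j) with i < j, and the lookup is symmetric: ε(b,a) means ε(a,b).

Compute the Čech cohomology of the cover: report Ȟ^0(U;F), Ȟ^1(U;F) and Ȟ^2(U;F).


intersection data:
  U12={x11,x22,x26} U13={x1,x8,x22,x29} U14={x8,x9,x27} U15={x4,x6,x27} U16={x6,x11,x32} U23={x7,x10,x22} U24={x3,x13,x34} U25={x7,x23,x34} U26={x3,x11,x21} U34={x5,x8,x33} U35={x7,x12,x20,x28} U36={x17,x20,x33} U45={x16,x27,x34} U46={x3,x15,x33} U56={x6,x20,x25}
  U123={x22} U126={x11} U134={x8} U145={x27} U156={x6} U235={x7} U245={x34} U246={x3} U346={x33} U356={x20}
C dims 6,15,10; δ0: rk 5, SNF 1^5; δ1: rk 10, SNF 1^9·2
Ȟ^0 = (6 − 5) − 0 = 1, so Ȟ^0 ≅ Z
Ȟ^1 = (15 − 10) − 5 = 0, so Ȟ^1 ≅ 0
Ȟ^2 = (10 − 0) − 10 = 0 plus torsion [2], so Ȟ^2 ≅ Z/2

Ȟ^0 ≅ Z,  Ȟ^1 ≅ 0,  Ȟ^2 ≅ Z/2


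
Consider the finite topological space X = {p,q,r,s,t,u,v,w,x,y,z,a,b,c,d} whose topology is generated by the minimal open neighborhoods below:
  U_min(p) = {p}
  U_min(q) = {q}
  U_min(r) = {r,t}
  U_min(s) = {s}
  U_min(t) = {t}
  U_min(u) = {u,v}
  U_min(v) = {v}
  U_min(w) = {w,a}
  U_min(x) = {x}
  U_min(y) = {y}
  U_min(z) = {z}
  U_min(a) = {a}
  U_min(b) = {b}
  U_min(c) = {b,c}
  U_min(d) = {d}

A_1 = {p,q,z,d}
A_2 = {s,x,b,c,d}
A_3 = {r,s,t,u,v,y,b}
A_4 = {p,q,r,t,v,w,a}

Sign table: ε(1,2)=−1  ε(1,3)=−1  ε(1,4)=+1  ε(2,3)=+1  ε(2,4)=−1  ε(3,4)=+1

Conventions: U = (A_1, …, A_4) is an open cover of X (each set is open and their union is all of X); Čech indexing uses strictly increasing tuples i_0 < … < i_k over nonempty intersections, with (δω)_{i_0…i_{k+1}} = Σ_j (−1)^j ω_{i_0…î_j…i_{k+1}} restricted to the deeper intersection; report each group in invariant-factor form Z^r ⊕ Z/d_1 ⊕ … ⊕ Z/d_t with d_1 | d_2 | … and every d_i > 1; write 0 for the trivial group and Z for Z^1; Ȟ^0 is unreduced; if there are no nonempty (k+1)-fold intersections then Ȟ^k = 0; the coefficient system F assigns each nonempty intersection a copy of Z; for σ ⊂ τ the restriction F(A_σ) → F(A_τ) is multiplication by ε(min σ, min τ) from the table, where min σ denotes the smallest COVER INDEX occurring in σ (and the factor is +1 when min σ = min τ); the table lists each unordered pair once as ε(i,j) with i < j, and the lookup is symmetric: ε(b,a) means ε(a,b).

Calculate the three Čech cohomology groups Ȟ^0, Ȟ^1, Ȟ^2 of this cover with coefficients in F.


intersection data:
  A12={d} A14={p,q} A23={s,b} A34={r,t,v}
C dims 4,4; δ0: rk 4, SNF 1^3·2
Ȟ^0 = (4 − 4) − 0 = 0, so Ȟ^0 ≅ 0
Ȟ^1 = (4 − 0) − 4 = 0 plus torsion [2], so Ȟ^1 ≅ Z/2
Ȟ^2 = (0 − 0) − 0 = 0, so Ȟ^2 ≅ 0

Ȟ^0 ≅ 0, Ȟ^1 ≅ Z/2 and Ȟ^2 ≅ 0


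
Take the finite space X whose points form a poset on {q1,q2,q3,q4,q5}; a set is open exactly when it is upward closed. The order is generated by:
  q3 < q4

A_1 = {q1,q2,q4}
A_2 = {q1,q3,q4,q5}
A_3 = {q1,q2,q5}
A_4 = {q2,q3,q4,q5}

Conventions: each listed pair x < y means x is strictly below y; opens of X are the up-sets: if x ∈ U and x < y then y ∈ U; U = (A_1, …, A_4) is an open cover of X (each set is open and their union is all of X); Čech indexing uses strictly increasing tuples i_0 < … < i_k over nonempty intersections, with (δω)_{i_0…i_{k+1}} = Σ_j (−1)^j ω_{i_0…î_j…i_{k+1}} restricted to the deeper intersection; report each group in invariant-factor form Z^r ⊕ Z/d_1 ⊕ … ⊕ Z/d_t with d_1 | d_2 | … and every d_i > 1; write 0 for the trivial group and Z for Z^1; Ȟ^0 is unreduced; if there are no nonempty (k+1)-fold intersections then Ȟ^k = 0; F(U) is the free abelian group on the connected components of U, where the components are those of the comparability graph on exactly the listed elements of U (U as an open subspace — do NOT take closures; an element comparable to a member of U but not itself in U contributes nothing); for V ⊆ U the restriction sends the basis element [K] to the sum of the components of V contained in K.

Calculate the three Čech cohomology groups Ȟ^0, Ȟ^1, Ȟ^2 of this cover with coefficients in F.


Ȟ^0(U;F) ≅ Z^4, Ȟ^1(U;F) ≅ 0 and Ȟ^2(U;F) ≅ 0

intersection data:
  A12={q1,q4} A13={q1,q2} A14={q2,q4} A23={q1,q5} A24={q3,q4,q5} A34={q2,q5}
  A123={q1} A124={q4} A134={q2} A234={q5}
components per intersection:
  A1: {q1} {q2} {q4}
  A2: {q1} {q3,q4} {q5}
  A3: {q1} {q2} {q5}
  A4: {q2} {q3,q4} {q5}
  A12: {q1} {q4}
  A13: {q1} {q2}
  A14: {q2} {q4}
  A23: {q1} {q5}
  A24: {q3,q4} {q5}
  A34: {q2} {q5}
  A123: {q1}
  A124: {q4}
  A134: {q2}
  A234: {q5}
C dims 12,12,4; δ0: rk 8, SNF 1^8; δ1: rk 4, SNF 1^4
Ȟ^0 = (12 − 8) − 0 = 4, so Ȟ^0 ≅ Z^4
Ȟ^1 = (12 − 4) − 8 = 0, so Ȟ^1 ≅ 0
Ȟ^2 = (4 − 0) − 4 = 0, so Ȟ^2 ≅ 0


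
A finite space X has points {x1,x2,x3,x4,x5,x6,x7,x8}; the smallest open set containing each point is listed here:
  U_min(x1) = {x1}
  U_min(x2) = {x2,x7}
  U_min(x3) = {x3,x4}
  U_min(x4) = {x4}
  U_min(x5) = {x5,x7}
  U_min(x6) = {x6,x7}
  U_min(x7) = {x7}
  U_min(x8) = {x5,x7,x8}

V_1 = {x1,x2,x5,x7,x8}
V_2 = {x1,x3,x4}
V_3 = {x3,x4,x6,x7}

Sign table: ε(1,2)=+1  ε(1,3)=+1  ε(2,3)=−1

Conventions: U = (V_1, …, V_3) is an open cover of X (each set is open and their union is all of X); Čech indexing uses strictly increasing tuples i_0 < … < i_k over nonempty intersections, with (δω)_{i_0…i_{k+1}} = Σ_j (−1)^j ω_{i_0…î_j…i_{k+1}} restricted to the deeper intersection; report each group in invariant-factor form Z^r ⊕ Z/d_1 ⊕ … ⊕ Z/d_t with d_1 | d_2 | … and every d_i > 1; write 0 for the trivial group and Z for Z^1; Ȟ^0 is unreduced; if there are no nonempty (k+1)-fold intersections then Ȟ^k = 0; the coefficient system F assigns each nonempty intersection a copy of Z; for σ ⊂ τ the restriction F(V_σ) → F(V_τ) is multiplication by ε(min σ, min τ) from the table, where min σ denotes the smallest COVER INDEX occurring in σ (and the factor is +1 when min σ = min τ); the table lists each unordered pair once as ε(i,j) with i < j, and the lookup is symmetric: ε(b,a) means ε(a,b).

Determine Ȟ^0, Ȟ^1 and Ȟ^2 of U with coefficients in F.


Ȟ^0(U;F) ≅ 0,  Ȟ^1(U;F) ≅ Z/2,  Ȟ^2(U;F) ≅ 0

nonempty overlaps:
  V12={x1} V13={x7} V23={x3,x4}
C dims 3,3; δ0: rk 3, SNF 1^2·2
degree 0: 3−3−0 = 0 → Ȟ^0 ≅ 0
degree 1: 3−0−3 = 0 plus torsion [2] → Ȟ^1 ≅ Z/2
degree 2: 0−0−0 = 0 → Ȟ^2 ≅ 0
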